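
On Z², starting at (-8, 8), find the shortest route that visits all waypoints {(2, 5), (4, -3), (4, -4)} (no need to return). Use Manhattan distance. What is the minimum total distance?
24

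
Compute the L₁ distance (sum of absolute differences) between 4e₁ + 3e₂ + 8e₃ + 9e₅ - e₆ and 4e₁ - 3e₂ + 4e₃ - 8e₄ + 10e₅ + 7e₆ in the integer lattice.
27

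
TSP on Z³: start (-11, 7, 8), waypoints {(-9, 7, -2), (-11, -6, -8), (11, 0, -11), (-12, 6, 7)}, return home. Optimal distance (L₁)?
110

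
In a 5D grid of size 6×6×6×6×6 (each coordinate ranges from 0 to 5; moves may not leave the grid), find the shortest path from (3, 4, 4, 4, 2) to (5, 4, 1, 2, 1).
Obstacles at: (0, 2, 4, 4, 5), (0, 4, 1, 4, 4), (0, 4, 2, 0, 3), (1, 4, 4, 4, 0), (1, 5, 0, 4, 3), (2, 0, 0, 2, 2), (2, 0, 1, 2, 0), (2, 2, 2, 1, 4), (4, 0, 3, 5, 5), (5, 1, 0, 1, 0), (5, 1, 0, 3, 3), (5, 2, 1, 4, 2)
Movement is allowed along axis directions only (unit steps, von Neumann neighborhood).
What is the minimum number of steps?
8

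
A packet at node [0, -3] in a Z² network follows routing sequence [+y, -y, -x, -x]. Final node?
(-2, -3)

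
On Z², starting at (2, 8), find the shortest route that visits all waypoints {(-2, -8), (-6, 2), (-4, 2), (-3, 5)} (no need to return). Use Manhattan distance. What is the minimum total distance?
28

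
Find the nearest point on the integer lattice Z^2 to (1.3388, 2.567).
(1, 3)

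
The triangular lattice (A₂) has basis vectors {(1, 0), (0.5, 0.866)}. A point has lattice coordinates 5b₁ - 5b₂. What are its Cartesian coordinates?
(2.5, -4.33)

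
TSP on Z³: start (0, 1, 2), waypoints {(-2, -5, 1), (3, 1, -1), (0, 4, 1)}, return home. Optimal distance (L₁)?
34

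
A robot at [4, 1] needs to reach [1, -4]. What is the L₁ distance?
8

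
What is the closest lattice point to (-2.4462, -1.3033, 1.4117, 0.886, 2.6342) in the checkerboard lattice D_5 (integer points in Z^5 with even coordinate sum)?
(-2, -1, 1, 1, 3)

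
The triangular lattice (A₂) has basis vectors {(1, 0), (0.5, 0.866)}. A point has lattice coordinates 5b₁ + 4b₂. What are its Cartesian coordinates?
(7, 3.464)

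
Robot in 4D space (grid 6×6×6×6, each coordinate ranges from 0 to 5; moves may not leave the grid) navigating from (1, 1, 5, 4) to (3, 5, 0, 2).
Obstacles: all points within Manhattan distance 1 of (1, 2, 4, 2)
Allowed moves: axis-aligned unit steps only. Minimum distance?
13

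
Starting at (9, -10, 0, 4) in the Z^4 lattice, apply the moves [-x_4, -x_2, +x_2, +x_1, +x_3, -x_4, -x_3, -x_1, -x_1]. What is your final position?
(8, -10, 0, 2)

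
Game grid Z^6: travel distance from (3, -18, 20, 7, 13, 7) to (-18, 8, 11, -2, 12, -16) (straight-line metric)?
42.5323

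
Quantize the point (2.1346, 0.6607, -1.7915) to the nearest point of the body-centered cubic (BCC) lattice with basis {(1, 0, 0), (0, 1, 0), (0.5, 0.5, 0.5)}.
(2, 1, -2)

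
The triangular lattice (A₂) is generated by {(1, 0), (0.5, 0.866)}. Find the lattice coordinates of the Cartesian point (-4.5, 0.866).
-5b₁ + b₂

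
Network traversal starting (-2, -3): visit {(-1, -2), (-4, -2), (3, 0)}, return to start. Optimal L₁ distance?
20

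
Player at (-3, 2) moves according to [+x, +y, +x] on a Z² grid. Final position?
(-1, 3)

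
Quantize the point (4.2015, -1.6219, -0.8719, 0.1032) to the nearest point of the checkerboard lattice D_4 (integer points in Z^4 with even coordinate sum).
(4, -1, -1, 0)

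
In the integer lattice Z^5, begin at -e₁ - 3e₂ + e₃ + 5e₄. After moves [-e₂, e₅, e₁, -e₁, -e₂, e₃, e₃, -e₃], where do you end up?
(-1, -5, 2, 5, 1)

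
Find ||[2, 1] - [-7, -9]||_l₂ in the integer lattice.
13.4536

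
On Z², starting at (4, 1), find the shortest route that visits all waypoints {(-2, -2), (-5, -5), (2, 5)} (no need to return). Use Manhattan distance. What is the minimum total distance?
23
(one optimal route: (4, 1) → (2, 5) → (-2, -2) → (-5, -5))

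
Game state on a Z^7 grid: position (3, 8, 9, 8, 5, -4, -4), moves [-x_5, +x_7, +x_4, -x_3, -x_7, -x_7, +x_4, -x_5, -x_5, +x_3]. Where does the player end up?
(3, 8, 9, 10, 2, -4, -5)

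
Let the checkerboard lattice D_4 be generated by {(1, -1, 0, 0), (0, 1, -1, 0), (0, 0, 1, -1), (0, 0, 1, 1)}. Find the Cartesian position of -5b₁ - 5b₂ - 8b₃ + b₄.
(-5, 0, -2, 9)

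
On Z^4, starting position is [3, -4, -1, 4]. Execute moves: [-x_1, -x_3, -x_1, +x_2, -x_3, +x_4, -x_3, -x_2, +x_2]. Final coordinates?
(1, -3, -4, 5)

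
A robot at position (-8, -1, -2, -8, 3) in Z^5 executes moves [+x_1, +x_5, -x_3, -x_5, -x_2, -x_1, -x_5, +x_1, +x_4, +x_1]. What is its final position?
(-6, -2, -3, -7, 2)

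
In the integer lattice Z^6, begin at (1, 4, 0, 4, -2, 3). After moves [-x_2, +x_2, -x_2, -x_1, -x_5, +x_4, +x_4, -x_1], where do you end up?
(-1, 3, 0, 6, -3, 3)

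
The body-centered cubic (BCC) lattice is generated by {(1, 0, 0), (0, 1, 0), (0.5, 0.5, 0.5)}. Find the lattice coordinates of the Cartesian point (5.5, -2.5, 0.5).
5b₁ - 3b₂ + b₃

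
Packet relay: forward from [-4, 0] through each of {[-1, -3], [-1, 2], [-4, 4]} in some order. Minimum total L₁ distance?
14
(one optimal route: (-4, 0) → (-4, 4) → (-1, 2) → (-1, -3))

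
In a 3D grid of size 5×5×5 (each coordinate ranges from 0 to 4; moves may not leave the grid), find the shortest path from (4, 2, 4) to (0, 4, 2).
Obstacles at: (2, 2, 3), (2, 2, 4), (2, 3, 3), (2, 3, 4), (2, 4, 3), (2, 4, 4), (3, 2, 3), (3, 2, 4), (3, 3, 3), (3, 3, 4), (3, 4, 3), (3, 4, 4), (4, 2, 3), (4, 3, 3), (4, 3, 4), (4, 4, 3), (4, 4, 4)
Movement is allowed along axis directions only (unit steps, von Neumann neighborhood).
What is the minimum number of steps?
10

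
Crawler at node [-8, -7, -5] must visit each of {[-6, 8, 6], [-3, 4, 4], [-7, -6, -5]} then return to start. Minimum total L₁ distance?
62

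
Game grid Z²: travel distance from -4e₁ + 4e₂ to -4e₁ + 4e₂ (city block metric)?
0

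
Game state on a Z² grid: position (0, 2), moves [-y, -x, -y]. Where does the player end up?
(-1, 0)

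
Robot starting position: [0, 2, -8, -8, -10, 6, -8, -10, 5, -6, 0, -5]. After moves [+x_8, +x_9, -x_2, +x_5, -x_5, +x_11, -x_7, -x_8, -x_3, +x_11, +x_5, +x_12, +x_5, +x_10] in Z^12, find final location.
(0, 1, -9, -8, -8, 6, -9, -10, 6, -5, 2, -4)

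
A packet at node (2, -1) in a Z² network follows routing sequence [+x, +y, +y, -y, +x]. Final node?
(4, 0)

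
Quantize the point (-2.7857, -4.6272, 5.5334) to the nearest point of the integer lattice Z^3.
(-3, -5, 6)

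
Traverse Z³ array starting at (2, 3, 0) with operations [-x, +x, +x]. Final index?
(3, 3, 0)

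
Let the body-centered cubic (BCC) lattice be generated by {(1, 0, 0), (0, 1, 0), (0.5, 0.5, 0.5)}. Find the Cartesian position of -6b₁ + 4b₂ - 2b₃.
(-7, 3, -1)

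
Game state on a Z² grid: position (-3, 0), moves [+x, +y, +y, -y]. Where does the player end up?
(-2, 1)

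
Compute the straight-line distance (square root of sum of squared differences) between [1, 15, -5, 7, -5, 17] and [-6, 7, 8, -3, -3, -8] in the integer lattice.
31.7962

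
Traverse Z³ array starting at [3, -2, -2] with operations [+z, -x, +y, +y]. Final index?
(2, 0, -1)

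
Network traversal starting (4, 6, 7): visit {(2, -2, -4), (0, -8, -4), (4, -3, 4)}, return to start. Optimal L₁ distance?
58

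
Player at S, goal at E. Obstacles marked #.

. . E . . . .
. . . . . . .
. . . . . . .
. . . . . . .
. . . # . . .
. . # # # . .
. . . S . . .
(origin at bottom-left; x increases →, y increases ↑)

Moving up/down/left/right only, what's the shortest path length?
9
(one shortest path: (3, 0) → (2, 0) → (1, 0) → (1, 1) → (1, 2) → (2, 2) → (2, 3) → (2, 4) → (2, 5) → (2, 6))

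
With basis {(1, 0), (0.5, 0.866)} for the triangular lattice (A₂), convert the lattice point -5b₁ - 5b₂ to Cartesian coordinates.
(-7.5, -4.33)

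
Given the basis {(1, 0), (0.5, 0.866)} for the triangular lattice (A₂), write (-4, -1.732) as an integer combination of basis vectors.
-3b₁ - 2b₂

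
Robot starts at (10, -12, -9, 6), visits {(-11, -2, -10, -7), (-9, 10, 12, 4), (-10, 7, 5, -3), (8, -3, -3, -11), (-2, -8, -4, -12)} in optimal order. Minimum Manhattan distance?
124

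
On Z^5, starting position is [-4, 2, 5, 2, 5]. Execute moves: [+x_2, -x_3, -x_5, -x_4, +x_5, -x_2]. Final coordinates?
(-4, 2, 4, 1, 5)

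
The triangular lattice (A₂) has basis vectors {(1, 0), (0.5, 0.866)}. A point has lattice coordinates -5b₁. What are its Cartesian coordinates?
(-5, 0)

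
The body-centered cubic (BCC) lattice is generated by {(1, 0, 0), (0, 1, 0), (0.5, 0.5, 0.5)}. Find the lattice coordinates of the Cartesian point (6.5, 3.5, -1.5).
8b₁ + 5b₂ - 3b₃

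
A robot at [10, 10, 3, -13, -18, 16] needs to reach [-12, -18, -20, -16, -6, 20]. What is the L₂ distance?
44.3396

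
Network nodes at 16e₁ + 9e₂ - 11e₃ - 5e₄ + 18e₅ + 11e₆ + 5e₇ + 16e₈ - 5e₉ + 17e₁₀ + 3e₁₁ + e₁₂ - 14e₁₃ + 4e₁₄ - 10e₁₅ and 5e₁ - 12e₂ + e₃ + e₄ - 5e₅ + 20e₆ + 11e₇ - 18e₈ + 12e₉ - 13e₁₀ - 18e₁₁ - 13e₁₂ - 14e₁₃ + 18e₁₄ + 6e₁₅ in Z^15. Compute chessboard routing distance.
34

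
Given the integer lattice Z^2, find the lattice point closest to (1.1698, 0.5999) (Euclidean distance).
(1, 1)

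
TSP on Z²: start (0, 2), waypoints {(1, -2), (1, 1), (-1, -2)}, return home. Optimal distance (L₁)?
12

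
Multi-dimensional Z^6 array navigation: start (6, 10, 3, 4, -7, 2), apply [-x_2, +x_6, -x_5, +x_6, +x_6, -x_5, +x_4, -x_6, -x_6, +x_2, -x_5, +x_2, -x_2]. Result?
(6, 10, 3, 5, -10, 3)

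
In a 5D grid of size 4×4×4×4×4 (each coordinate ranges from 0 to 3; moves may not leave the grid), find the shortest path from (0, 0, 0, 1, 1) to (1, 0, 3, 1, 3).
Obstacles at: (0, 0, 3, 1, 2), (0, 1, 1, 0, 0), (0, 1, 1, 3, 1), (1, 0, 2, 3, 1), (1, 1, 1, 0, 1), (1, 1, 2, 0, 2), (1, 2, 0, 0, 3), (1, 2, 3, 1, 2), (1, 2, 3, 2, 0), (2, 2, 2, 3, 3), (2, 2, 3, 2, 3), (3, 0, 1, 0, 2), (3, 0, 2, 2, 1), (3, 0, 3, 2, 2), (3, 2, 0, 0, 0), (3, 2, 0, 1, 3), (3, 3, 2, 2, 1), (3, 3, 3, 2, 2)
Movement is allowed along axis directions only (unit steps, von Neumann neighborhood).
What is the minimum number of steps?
6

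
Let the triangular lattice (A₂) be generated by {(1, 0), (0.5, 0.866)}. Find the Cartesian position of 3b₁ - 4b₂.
(1, -3.464)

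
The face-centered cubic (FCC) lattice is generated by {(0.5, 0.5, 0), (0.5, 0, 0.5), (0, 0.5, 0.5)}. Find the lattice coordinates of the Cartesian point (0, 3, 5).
-2b₁ + 2b₂ + 8b₃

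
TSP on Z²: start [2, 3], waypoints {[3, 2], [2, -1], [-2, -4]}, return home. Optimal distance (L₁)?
24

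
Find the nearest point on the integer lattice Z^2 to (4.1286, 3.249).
(4, 3)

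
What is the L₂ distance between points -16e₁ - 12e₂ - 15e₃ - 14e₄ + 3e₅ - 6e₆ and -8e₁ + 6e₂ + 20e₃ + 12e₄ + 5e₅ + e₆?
48.3942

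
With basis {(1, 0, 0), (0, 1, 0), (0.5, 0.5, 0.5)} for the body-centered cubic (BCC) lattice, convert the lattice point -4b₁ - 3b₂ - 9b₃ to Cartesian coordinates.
(-8.5, -7.5, -4.5)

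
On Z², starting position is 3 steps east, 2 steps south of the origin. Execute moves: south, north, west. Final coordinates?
(2, -2)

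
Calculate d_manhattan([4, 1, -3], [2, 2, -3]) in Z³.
3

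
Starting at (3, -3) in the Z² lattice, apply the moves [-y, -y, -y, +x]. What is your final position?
(4, -6)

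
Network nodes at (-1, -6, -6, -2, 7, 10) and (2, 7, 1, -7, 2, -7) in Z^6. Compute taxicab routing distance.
50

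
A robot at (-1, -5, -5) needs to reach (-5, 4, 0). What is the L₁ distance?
18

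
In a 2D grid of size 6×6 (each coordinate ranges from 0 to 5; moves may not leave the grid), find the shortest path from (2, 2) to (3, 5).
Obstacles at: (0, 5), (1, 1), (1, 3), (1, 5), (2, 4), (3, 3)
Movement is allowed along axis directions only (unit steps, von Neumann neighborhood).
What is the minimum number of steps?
6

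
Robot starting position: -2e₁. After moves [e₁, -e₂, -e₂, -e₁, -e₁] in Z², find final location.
(-3, -2)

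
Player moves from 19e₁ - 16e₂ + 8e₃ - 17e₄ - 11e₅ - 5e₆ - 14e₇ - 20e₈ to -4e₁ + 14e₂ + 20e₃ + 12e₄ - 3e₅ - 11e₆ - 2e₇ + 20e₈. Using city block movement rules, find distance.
160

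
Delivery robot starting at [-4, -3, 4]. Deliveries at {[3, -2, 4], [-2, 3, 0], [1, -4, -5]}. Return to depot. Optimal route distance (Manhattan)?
48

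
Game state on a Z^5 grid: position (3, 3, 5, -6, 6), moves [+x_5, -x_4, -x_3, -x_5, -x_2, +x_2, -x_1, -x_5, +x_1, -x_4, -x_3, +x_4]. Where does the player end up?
(3, 3, 3, -7, 5)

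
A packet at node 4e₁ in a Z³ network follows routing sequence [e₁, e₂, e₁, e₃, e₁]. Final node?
(7, 1, 1)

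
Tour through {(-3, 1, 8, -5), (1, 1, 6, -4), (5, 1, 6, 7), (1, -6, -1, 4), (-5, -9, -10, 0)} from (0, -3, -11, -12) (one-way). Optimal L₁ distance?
89
(one optimal route: (0, -3, -11, -12) → (-5, -9, -10, 0) → (1, -6, -1, 4) → (5, 1, 6, 7) → (1, 1, 6, -4) → (-3, 1, 8, -5))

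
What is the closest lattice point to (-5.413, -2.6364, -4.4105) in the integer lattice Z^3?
(-5, -3, -4)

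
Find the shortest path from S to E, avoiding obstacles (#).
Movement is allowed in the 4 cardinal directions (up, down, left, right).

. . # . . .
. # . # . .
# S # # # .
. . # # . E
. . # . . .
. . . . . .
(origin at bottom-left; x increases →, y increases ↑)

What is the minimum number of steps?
9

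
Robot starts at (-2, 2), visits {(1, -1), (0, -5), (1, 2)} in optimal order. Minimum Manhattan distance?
11
(one optimal route: (-2, 2) → (1, 2) → (1, -1) → (0, -5))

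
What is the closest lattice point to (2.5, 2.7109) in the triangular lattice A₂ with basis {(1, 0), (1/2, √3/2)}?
(2.5, 2.598)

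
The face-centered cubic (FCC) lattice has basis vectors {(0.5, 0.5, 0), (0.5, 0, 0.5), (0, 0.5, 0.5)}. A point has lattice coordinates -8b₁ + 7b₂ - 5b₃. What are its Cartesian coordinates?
(-0.5, -6.5, 1)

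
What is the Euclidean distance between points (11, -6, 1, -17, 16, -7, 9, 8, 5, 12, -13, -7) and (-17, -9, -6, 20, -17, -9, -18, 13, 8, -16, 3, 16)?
75.0733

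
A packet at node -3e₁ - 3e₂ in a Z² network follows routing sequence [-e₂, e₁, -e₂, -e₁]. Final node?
(-3, -5)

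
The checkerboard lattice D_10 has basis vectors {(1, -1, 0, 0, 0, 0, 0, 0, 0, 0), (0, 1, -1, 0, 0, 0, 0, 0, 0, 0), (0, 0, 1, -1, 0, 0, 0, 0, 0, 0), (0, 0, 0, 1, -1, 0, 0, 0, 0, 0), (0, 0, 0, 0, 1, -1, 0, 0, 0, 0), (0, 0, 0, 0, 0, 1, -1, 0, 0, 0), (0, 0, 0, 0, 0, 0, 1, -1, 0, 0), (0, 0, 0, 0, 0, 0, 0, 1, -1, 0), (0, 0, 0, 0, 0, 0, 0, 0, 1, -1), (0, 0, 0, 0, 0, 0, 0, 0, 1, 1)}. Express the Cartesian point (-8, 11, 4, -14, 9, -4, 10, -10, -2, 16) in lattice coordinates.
-8b₁ + 3b₂ + 7b₃ - 7b₄ + 2b₅ - 2b₆ + 8b₇ - 2b₈ - 10b₉ + 6b₁₀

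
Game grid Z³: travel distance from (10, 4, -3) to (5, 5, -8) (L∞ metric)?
5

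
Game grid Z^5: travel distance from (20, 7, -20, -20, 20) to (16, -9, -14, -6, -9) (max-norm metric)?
29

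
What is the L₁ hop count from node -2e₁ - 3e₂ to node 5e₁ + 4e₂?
14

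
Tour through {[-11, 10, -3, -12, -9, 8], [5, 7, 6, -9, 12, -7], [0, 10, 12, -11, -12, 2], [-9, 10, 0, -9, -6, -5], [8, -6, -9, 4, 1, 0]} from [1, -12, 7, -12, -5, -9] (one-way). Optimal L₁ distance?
212
(one optimal route: (1, -12, 7, -12, -5, -9) → (0, 10, 12, -11, -12, 2) → (-11, 10, -3, -12, -9, 8) → (-9, 10, 0, -9, -6, -5) → (5, 7, 6, -9, 12, -7) → (8, -6, -9, 4, 1, 0))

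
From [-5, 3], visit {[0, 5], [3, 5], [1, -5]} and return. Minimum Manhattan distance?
36
(one optimal route: (-5, 3) → (0, 5) → (3, 5) → (1, -5) → (-5, 3))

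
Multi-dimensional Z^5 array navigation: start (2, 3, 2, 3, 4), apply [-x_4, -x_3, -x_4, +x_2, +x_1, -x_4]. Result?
(3, 4, 1, 0, 4)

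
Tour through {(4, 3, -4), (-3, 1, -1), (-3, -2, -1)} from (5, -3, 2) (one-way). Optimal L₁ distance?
27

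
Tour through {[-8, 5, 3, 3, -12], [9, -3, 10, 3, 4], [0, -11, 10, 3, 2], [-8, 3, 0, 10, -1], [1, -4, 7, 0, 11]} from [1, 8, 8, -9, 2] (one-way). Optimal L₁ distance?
137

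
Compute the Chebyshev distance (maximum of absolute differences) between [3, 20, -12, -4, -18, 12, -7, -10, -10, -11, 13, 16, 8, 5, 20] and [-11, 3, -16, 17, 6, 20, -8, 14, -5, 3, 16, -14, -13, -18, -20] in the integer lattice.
40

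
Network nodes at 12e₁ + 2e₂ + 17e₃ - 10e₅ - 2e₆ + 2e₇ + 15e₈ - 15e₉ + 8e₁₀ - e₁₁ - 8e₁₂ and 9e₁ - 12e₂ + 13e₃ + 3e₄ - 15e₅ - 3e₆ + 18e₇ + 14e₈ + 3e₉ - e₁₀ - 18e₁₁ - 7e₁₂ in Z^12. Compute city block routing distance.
92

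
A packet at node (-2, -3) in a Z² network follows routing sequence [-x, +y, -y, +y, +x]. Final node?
(-2, -2)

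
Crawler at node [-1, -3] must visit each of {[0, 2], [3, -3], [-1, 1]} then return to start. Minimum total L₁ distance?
18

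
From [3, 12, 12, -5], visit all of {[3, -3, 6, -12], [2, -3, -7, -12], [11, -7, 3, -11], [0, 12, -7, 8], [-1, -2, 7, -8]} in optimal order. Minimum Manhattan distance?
113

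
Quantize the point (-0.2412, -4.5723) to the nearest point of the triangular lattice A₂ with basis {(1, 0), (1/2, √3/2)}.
(-0.5, -4.33)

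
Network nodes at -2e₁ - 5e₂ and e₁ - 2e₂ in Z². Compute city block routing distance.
6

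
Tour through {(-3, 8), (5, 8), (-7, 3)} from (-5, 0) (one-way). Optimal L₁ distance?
22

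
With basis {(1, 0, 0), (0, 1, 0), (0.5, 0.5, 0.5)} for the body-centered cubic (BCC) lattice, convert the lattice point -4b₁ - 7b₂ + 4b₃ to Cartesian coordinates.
(-2, -5, 2)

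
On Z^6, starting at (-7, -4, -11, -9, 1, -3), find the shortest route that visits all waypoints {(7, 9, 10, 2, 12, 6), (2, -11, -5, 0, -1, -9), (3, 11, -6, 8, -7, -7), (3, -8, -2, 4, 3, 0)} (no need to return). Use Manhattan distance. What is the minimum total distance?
165
(one optimal route: (-7, -4, -11, -9, 1, -3) → (3, -8, -2, 4, 3, 0) → (2, -11, -5, 0, -1, -9) → (3, 11, -6, 8, -7, -7) → (7, 9, 10, 2, 12, 6))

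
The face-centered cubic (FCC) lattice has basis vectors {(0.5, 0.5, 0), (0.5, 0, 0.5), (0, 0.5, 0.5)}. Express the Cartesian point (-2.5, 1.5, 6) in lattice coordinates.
-7b₁ + 2b₂ + 10b₃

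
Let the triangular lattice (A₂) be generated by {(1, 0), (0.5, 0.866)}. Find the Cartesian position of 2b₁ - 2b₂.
(1, -1.732)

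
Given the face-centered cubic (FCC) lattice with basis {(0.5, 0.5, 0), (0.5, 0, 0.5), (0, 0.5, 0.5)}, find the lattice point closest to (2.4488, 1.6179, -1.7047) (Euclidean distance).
(2.5, 1.5, -2)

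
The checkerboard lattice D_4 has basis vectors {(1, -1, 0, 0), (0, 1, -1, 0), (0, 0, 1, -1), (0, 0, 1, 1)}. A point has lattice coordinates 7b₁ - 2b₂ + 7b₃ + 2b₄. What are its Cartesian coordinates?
(7, -9, 11, -5)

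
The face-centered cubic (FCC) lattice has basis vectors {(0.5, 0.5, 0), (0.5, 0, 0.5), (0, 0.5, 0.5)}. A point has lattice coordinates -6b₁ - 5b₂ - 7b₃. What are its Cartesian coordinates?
(-5.5, -6.5, -6)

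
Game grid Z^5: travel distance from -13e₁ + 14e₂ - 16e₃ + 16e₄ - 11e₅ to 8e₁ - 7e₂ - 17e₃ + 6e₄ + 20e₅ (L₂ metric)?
44.0908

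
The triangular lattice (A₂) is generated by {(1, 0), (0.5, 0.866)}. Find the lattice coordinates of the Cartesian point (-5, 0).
-5b₁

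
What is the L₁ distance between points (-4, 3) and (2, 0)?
9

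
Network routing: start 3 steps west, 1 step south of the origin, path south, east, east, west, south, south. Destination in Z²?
(-2, -4)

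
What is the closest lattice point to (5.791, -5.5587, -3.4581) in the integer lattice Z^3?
(6, -6, -3)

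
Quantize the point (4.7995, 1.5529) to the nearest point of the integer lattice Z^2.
(5, 2)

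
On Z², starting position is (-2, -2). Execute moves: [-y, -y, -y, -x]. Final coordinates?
(-3, -5)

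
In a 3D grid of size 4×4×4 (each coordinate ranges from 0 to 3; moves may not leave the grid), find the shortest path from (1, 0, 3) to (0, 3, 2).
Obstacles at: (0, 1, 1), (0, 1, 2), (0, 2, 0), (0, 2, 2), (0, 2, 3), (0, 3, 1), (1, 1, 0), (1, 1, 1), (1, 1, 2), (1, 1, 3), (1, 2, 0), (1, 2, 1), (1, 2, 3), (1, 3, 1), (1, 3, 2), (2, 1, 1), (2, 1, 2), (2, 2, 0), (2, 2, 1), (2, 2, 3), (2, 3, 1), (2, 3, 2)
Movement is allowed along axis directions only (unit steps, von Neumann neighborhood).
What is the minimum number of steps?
9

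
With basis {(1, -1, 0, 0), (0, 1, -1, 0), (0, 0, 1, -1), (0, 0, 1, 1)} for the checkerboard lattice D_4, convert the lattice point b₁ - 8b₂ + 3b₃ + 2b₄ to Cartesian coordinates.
(1, -9, 13, -1)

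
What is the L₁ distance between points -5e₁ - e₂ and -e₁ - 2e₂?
5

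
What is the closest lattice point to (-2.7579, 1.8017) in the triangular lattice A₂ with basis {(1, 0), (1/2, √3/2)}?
(-3, 1.732)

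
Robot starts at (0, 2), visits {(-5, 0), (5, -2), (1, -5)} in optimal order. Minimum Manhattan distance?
25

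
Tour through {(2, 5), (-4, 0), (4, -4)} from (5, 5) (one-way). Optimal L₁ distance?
26
(one optimal route: (5, 5) → (2, 5) → (-4, 0) → (4, -4))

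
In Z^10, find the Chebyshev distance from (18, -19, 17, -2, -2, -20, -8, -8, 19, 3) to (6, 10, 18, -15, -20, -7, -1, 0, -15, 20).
34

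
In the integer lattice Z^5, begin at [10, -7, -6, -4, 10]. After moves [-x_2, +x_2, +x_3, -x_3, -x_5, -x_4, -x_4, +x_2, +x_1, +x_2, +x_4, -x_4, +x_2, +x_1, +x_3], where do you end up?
(12, -4, -5, -6, 9)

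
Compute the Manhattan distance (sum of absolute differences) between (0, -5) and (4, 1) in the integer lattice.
10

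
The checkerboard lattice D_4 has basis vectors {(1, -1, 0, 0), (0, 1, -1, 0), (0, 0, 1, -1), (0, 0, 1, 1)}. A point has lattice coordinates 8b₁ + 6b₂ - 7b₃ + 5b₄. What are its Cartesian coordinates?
(8, -2, -8, 12)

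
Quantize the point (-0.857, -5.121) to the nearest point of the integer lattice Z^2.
(-1, -5)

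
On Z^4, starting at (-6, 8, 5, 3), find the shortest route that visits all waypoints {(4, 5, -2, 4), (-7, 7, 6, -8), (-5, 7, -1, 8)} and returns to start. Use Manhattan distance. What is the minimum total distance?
76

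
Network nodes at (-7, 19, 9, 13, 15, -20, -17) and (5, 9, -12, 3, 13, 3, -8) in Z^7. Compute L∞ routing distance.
23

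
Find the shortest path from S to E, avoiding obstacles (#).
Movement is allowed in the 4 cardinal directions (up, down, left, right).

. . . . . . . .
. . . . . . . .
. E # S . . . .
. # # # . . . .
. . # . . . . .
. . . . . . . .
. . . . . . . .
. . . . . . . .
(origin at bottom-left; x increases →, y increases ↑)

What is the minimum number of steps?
4
(one shortest path: (3, 5) → (3, 6) → (2, 6) → (1, 6) → (1, 5))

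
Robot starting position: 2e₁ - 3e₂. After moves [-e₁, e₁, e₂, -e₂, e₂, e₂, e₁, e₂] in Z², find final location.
(3, 0)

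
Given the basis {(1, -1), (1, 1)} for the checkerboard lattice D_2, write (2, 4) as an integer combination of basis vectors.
-b₁ + 3b₂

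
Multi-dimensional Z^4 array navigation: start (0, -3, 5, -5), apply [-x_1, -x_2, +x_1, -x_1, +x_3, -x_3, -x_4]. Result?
(-1, -4, 5, -6)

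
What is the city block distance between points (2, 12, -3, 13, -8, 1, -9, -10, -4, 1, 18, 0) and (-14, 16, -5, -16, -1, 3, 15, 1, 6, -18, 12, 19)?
149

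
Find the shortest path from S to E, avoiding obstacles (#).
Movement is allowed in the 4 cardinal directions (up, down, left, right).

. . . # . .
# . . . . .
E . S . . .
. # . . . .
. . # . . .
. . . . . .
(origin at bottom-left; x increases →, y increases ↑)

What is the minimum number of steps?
2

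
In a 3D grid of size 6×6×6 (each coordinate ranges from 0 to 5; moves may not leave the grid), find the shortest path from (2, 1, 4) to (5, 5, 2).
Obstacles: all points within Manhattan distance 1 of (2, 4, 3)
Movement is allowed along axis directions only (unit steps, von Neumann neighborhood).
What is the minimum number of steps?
9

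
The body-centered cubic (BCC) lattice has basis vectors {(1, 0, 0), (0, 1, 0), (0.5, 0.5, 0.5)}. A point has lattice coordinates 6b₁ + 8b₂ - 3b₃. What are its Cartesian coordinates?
(4.5, 6.5, -1.5)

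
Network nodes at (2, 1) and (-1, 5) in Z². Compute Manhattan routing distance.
7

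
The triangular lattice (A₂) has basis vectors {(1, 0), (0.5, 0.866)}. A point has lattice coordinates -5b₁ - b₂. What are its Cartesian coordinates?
(-5.5, -0.866)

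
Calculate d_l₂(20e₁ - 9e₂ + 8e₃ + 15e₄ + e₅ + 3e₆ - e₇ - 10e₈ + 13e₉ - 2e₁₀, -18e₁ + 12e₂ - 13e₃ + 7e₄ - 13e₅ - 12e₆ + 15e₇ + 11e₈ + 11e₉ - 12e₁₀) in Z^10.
60.0999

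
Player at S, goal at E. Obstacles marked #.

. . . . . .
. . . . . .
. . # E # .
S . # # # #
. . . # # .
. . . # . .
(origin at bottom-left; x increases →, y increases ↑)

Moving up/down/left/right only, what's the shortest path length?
6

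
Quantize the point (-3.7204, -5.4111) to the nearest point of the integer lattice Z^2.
(-4, -5)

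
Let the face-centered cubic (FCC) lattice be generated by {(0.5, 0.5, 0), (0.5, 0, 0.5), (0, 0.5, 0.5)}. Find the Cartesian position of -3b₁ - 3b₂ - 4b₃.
(-3, -3.5, -3.5)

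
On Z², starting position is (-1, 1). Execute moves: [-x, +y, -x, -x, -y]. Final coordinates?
(-4, 1)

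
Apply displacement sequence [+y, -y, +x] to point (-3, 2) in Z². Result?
(-2, 2)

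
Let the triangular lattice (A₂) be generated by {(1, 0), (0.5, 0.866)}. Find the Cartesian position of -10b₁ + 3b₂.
(-8.5, 2.598)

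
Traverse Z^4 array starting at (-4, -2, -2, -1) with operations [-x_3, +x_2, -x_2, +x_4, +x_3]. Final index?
(-4, -2, -2, 0)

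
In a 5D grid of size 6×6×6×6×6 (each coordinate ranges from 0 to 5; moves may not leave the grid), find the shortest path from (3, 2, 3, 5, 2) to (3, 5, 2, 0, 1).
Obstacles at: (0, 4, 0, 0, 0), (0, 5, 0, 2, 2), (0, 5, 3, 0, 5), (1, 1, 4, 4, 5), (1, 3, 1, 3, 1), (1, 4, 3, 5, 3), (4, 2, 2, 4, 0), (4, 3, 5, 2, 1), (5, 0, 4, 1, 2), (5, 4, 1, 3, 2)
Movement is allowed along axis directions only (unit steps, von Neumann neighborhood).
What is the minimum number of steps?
10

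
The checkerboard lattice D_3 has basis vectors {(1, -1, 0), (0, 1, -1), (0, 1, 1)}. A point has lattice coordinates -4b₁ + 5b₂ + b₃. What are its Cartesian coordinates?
(-4, 10, -4)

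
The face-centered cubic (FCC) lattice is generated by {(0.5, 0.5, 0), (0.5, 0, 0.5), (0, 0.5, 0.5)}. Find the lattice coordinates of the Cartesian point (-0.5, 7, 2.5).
4b₁ - 5b₂ + 10b₃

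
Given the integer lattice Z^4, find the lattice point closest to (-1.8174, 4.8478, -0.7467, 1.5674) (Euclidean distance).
(-2, 5, -1, 2)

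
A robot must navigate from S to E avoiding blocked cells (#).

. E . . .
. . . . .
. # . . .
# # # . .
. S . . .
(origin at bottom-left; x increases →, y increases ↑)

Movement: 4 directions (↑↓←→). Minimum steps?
8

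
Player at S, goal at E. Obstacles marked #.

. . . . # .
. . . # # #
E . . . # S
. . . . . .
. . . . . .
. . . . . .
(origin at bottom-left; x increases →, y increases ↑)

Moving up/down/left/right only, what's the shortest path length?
7
(one shortest path: (5, 3) → (5, 2) → (4, 2) → (3, 2) → (2, 2) → (1, 2) → (0, 2) → (0, 3))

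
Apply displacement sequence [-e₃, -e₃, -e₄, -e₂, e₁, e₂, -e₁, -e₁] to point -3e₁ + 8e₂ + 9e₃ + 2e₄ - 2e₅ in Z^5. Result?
(-4, 8, 7, 1, -2)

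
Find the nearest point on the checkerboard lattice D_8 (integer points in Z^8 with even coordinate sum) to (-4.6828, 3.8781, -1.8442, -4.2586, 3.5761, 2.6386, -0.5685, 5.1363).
(-5, 4, -2, -4, 4, 3, -1, 5)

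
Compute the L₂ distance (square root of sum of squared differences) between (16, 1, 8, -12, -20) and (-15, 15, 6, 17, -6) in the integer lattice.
46.8828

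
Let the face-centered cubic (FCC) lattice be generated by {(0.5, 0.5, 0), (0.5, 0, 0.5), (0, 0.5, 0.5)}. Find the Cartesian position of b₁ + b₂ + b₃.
(1, 1, 1)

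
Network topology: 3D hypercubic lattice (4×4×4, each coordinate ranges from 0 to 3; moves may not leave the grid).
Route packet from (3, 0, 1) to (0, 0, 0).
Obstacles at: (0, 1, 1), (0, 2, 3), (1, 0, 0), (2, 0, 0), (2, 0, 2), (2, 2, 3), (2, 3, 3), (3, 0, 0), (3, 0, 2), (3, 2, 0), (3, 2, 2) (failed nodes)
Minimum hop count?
4
(one shortest path: (3, 0, 1) → (2, 0, 1) → (1, 0, 1) → (0, 0, 1) → (0, 0, 0))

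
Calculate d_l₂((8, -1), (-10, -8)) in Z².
19.3132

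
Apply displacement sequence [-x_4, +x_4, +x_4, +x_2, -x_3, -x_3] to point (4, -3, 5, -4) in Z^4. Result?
(4, -2, 3, -3)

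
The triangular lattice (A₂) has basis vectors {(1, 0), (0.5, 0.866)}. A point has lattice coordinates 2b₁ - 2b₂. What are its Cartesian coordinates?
(1, -1.732)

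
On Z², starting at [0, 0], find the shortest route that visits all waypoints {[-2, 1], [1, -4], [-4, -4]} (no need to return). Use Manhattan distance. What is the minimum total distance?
15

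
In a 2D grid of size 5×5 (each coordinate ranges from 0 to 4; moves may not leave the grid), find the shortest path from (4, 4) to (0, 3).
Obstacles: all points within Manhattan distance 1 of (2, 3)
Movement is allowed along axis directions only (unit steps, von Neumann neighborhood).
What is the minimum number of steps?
9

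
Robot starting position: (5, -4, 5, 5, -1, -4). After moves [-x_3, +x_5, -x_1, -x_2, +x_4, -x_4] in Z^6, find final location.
(4, -5, 4, 5, 0, -4)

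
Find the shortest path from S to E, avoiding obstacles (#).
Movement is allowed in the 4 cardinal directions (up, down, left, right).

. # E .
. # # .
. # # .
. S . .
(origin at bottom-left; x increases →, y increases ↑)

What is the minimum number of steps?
6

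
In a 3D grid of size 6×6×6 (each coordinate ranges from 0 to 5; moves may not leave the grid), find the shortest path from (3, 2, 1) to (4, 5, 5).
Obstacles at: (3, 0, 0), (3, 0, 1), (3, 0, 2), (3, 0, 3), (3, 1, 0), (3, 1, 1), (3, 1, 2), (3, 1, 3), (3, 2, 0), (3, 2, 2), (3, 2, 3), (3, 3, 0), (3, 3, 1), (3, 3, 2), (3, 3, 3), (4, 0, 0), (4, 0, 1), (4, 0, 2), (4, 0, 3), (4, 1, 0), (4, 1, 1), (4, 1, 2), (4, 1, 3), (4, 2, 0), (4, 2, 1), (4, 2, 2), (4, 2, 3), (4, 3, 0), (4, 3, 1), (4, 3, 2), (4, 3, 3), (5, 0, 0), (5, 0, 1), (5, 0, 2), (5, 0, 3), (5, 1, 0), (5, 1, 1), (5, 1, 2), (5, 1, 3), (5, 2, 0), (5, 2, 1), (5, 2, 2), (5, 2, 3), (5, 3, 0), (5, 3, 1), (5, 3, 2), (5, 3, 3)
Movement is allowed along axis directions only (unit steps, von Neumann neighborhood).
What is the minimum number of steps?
10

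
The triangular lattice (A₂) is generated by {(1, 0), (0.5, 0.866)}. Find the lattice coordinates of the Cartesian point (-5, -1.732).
-4b₁ - 2b₂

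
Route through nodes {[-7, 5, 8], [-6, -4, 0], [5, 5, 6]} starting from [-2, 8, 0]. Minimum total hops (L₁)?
48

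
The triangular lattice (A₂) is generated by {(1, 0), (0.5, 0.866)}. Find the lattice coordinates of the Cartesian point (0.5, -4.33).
3b₁ - 5b₂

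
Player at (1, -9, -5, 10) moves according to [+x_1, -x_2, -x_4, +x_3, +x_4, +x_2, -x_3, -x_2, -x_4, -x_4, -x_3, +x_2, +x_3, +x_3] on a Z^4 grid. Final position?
(2, -9, -4, 8)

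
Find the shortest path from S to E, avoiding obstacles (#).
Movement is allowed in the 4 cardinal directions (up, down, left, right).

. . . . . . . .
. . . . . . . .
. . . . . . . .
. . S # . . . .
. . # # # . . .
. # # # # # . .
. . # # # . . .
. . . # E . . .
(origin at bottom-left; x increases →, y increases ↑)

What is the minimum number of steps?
12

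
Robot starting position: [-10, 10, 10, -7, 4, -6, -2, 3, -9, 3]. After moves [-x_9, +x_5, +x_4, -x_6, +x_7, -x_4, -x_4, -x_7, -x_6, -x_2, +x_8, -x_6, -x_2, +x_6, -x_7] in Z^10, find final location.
(-10, 8, 10, -8, 5, -8, -3, 4, -10, 3)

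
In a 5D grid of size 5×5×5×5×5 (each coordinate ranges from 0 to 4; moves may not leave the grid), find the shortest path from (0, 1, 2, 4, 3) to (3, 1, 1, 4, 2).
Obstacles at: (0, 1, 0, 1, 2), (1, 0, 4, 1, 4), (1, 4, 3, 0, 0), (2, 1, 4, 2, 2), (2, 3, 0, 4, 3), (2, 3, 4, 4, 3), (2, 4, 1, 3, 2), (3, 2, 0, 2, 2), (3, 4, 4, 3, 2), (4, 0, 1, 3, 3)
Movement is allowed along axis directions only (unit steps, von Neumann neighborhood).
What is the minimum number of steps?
5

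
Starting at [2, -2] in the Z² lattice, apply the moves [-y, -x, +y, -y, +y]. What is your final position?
(1, -2)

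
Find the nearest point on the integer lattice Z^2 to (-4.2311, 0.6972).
(-4, 1)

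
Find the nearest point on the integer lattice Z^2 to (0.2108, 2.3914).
(0, 2)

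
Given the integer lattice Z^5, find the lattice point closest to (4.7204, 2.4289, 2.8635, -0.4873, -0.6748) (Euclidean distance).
(5, 2, 3, 0, -1)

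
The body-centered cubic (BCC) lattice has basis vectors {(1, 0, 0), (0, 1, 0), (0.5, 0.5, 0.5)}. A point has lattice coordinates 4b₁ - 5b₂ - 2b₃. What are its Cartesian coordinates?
(3, -6, -1)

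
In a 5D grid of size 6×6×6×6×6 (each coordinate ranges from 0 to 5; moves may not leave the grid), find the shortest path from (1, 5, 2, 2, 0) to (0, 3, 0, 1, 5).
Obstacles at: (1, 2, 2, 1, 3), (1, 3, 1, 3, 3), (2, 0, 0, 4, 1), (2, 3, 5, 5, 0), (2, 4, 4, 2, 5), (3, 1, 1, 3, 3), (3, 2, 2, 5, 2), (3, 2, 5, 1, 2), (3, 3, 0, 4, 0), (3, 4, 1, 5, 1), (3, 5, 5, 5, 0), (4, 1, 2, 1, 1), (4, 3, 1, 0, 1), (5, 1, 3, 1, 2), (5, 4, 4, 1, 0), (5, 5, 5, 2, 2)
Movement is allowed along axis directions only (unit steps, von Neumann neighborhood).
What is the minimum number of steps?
11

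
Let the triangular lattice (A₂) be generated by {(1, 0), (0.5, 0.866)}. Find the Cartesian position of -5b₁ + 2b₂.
(-4, 1.732)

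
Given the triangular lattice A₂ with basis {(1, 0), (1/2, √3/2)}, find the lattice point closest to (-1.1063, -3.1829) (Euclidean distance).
(-1, -3.464)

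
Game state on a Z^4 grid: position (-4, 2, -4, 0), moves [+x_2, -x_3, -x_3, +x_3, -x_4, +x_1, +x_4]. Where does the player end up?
(-3, 3, -5, 0)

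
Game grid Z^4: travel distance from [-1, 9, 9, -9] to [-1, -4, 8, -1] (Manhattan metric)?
22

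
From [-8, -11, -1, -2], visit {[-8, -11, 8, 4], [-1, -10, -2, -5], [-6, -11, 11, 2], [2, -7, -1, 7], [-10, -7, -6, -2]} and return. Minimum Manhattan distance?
100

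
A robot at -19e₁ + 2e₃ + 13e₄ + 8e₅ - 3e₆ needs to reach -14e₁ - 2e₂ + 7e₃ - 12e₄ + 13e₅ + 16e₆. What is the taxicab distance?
61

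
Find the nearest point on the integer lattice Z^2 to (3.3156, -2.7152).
(3, -3)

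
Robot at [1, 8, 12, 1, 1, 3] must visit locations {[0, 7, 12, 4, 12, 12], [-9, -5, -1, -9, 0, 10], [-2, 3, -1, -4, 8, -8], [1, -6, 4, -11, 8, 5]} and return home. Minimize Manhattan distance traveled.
194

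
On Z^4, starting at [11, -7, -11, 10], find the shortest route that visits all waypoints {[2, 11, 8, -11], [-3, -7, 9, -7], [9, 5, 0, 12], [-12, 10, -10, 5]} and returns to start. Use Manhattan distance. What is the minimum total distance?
198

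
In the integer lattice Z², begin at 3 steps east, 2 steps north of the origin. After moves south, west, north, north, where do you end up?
(2, 3)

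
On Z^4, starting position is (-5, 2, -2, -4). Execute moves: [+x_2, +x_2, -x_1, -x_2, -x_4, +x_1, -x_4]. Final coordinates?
(-5, 3, -2, -6)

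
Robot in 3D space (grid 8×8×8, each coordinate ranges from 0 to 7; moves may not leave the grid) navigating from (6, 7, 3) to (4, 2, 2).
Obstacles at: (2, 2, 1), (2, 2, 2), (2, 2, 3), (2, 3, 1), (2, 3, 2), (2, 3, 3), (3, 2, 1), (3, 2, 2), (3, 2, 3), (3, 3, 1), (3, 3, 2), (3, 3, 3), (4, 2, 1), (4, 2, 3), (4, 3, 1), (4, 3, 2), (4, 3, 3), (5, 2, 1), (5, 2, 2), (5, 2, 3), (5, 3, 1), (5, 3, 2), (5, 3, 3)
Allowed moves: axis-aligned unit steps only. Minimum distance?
10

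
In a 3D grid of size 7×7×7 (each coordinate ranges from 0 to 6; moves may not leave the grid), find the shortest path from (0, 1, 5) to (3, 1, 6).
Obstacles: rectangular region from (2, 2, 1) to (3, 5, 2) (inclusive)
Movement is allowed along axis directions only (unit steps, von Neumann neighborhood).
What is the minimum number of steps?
4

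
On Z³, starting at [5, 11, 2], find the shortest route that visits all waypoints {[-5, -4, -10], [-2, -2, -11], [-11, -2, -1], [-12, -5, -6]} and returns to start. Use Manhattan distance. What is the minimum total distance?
92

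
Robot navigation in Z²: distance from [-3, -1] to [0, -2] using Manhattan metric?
4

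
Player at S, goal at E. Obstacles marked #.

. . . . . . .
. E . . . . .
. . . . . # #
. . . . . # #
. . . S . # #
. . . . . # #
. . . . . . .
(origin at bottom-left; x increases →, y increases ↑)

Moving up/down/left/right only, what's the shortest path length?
5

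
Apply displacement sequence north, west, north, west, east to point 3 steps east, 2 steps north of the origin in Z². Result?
(2, 4)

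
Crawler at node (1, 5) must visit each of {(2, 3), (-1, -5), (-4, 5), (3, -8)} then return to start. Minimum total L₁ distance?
40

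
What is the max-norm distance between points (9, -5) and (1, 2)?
8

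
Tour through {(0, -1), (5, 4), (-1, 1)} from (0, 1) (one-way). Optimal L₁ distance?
14
(one optimal route: (0, 1) → (0, -1) → (-1, 1) → (5, 4))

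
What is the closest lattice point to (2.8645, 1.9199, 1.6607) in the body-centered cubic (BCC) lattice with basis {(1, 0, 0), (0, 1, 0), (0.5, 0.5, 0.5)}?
(3, 2, 2)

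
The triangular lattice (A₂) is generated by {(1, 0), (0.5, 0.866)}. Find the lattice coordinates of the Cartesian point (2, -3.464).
4b₁ - 4b₂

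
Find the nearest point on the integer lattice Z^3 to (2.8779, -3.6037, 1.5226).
(3, -4, 2)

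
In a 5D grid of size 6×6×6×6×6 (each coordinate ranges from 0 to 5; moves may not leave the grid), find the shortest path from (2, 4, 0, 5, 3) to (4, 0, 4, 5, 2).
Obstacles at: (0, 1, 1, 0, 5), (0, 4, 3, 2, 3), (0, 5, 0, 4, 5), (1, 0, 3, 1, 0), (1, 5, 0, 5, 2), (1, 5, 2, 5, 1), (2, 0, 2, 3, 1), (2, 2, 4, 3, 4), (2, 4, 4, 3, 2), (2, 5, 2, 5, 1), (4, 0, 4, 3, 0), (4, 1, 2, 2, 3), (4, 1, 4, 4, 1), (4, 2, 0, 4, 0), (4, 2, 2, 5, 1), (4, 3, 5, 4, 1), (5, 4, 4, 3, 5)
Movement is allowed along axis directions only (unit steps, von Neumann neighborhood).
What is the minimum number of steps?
11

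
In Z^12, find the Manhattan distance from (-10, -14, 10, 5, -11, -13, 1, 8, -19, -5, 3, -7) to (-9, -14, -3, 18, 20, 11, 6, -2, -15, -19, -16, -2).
139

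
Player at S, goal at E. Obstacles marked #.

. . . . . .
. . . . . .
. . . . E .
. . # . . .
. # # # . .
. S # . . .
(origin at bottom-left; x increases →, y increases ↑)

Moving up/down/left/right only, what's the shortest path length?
8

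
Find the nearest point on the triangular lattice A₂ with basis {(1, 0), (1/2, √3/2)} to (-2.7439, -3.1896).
(-3, -3.464)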